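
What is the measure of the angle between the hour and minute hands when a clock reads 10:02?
Hour hand position: 10 x 30 + 2 x 0.5 = 301 degrees
Minute hand position: 2 x 6 = 12 degrees
Difference: |301 - 12| = 289 degrees
Since 289 > 180, the smaller angle is 360 - 289 = 71 degrees

Final answer: 71 degrees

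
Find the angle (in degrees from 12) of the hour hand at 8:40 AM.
The hour hand moves 30 degrees per hour and 0.5 degrees per minute.
At 8:40: (8) x 30 + 40 x 0.5 = 240 + 20 = 260 degrees

Final answer: 260 degrees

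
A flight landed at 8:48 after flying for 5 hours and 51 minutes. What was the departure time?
Starting time: 8:48 = 528 total minutes past 12:00
Subtracting: 5 hours and 51 minutes = 351 minutes
528 - 351 = 177 minutes
= 2 hours and 57 minutes past 12:00 = 2:57

Final answer: 2:57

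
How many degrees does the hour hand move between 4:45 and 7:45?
The hour hand moves 0.5 degrees per minute.
Time elapsed: 7:45 - 4:45 = 180 minutes
Angular displacement: 180 x 0.5 = 90 degrees

Final answer: 90 degrees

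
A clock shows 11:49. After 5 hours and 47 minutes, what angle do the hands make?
First find the time 5 hours and 47 minutes after 11:49.
Total minutes: 11 x 60 + 49 + 5 x 60 + 47 = 1056.
1056 mod 720 = 336 minutes = 5:36.
Now compute the angle at 5:36:
Hour hand: 5 x 30 + 36 x 0.5 = 168 degrees
Minute hand: 36 x 6 = 216 degrees
Difference: |168 - 216| = 48 degrees
The angle is 48 degrees

Final answer: 48 degrees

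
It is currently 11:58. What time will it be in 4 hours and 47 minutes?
Starting time: 11:58
Adding 47 minutes to 58 minutes: 58 + 47 = 105 minutes = 1 hour and 45 minutes
Adding 4 hours: 11 + 4 + 1 (carry) = 16 - 12 = 4
Final time: 4:45

Final answer: 4:45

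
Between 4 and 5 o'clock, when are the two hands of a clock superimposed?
The minute hand gains 5.5 degrees per minute on the hour hand.
At 4:00, the hour hand is at 120 degrees and the minute hand is at 0 degrees.
The gap is 120 degrees. Time to close: 120/5.5 = 60 x 4/11 = 21.82 minutes.
The hands overlap at 21.82 minutes past 4:00.

Final answer: 21.82 minutes past 4:00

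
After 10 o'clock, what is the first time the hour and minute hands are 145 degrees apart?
At t minutes past 10:00, the hour hand is at 30 x 10 + 0.5t degrees and the minute hand is at 6t degrees.
The smaller angle between them is 145 degrees when |30H - 5.5t| = 145 or |30H - 5.5t| = 215.
With H = 10, solve 30 x 10 - 5.5t = +/- target for each target:
  t = (30 x 10 - 145) / 5.5 = 28.18
  t = (30 x 10 + 145) / 5.5 = 80.91 (outside (0, 60))
  t = (30 x 10 - 215) / 5.5 = 15.45
  t = (30 x 10 + 215) / 5.5 = 93.64 (outside (0, 60))
Valid solutions in (0, 60): {15.45, 28.18} minutes.
The first occurrence is t = 15.45 minutes.
The hands form a 145-degree angle at 15.45 minutes past 10:00.

Final answer: 15.45 minutes past 10:00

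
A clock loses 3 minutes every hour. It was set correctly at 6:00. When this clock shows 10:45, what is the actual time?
For every 60 true minutes, the faulty clock advances 57 minutes, so 1 faulty-clock minute corresponds to 60/57 true minutes.
From 6:00 to 10:45 on the faulty dial is 285 minutes.
True elapsed: 285 x 60/57 = 300 minutes = 5 hours.
True time: 6:00 + 5 hours = 11:00.

Final answer: 11:00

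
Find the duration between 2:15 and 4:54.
From 2:15 to 4:54:
(4 x 60 + 54) - (2 x 60 + 15) = 294 - 135 = 159 minutes
= 2 hours and 39 minutes

Final answer: 2 hours and 39 minutes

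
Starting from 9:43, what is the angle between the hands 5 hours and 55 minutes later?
First find the time 5 hours and 55 minutes after 9:43.
Total minutes: 9 x 60 + 43 + 5 x 60 + 55 = 938.
938 mod 720 = 218 minutes = 3:38.
Now compute the angle at 3:38:
Hour hand: 3 x 30 + 38 x 0.5 = 109 degrees
Minute hand: 38 x 6 = 228 degrees
Difference: |109 - 228| = 119 degrees
The angle is 119 degrees

Final answer: 119 degrees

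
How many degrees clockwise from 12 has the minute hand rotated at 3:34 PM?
The minute hand moves 6 degrees per minute.
At 3:34: 34 x 6 = 204 degrees

Final answer: 204 degrees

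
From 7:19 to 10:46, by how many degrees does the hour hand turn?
The hour hand moves 0.5 degrees per minute.
Time elapsed: 10:46 - 7:19 = 207 minutes
Angular displacement: 207 x 0.5 = 103.5 degrees

Final answer: 103.5 degrees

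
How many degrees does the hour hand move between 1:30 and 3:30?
The hour hand moves 0.5 degrees per minute.
Time elapsed: 3:30 - 1:30 = 120 minutes
Angular displacement: 120 x 0.5 = 60 degrees

Final answer: 60 degrees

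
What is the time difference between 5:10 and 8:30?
From 5:10 to 8:30:
(8 x 60 + 30) - (5 x 60 + 10) = 510 - 310 = 200 minutes
= 3 hours and 20 minutes

Final answer: 3 hours and 20 minutes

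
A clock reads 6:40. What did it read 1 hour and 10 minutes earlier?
Starting time: 6:40 = 400 total minutes past 12:00
Subtracting: 1 hour and 10 minutes = 70 minutes
400 - 70 = 330 minutes
= 5 hours and 30 minutes past 12:00 = 5:30

Final answer: 5:30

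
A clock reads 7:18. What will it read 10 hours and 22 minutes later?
Starting time: 7:18
Adding 22 minutes to 18 minutes: 18 + 22 = 40 minutes
Adding 10 hours: 7 + 10 = 17 - 12 = 5
Final time: 5:40

Final answer: 5:40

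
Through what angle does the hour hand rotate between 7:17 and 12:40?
The hour hand moves 0.5 degrees per minute.
Time elapsed: 12:40 - 7:17 = 323 minutes
Angular displacement: 323 x 0.5 = 161.5 degrees

Final answer: 161.5 degrees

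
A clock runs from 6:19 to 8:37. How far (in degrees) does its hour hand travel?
The hour hand moves 0.5 degrees per minute.
Time elapsed: 8:37 - 6:19 = 138 minutes
Angular displacement: 138 x 0.5 = 69 degrees

Final answer: 69 degrees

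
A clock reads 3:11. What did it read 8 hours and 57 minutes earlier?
Starting time: 3:11 = 191 total minutes past 12:00
Subtracting: 8 hours and 57 minutes = 537 minutes
191 - 537 = -346 (negative, add 12 hours = 720) = 374 minutes
= 6 hours and 14 minutes past 12:00 = 6:14

Final answer: 6:14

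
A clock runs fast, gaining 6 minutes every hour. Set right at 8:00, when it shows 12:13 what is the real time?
For every 60 true minutes, the faulty clock advances 66 minutes, so 1 faulty-clock minute corresponds to 60/66 true minutes.
From 8:00 to 12:13 on the faulty dial is 253 minutes.
True elapsed: 253 x 60/66 = 230 minutes = 3 hours and 50 minutes.
True time: 8:00 + 3 hours and 50 minutes = 11:50.

Final answer: 11:50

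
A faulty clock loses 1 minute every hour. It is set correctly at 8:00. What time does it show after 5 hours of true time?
For every 60 true minutes, the faulty clock advances 60 - 1 = 59 minutes.
True elapsed: 5 hours = 300 minutes.
Faulty clock advances: 300 x 59/60 = 295 minutes (drift: 5 minutes behind).
Shown time: 8:00 + 295 minutes = 12:55.

Final answer: 12:55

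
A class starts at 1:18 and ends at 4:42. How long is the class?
From 1:18 to 4:42:
(4 x 60 + 42) - (1 x 60 + 18) = 282 - 78 = 204 minutes
= 3 hours and 24 minutes

Final answer: 3 hours and 24 minutes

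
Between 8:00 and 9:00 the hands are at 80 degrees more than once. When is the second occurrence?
At t minutes past 8:00, the hour hand is at 30 x 8 + 0.5t degrees and the minute hand is at 6t degrees.
The smaller angle between them is 80 degrees when |30H - 5.5t| = 80 or |30H - 5.5t| = 280.
With H = 8, solve 30 x 8 - 5.5t = +/- target for each target:
  t = (30 x 8 - 80) / 5.5 = 29.09
  t = (30 x 8 + 80) / 5.5 = 58.18
  t = (30 x 8 - 280) / 5.5 = -7.27 (outside (0, 60))
  t = (30 x 8 + 280) / 5.5 = 94.55 (outside (0, 60))
Valid solutions in (0, 60): {29.09, 58.18} minutes.
The second occurrence is t = 58.18 minutes.
The hands form a 80-degree angle at 58.18 minutes past 8:00.

Final answer: 58.18 minutes past 8:00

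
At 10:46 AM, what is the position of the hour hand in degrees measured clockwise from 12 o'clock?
The hour hand moves 30 degrees per hour and 0.5 degrees per minute.
At 10:46: (10) x 30 + 46 x 0.5 = 300 + 23 = 323 degrees

Final answer: 323 degrees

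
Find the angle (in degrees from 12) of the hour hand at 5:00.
The hour hand moves 30 degrees per hour and 0.5 degrees per minute.
At 5:00: (5) x 30 + 0 x 0.5 = 150 + 0 = 150 degrees

Final answer: 150 degrees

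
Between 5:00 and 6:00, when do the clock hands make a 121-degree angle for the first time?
At t minutes past 5:00, the hour hand is at 30 x 5 + 0.5t degrees and the minute hand is at 6t degrees.
The smaller angle between them is 121 degrees when |30H - 5.5t| = 121 or |30H - 5.5t| = 239.
With H = 5, solve 30 x 5 - 5.5t = +/- target for each target:
  t = (30 x 5 - 121) / 5.5 = 5.27
  t = (30 x 5 + 121) / 5.5 = 49.27
  t = (30 x 5 - 239) / 5.5 = -16.18 (outside (0, 60))
  t = (30 x 5 + 239) / 5.5 = 70.73 (outside (0, 60))
Valid solutions in (0, 60): {5.27, 49.27} minutes.
The first occurrence is t = 5.27 minutes.
The hands form a 121-degree angle at 5.27 minutes past 5:00.

Final answer: 5.27 minutes past 5:00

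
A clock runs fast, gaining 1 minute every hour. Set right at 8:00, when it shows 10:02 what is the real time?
For every 60 true minutes, the faulty clock advances 61 minutes, so 1 faulty-clock minute corresponds to 60/61 true minutes.
From 8:00 to 10:02 on the faulty dial is 122 minutes.
True elapsed: 122 x 60/61 = 120 minutes = 2 hours.
True time: 8:00 + 2 hours = 10:00.

Final answer: 10:00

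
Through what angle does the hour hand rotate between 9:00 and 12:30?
The hour hand moves 0.5 degrees per minute.
Time elapsed: 12:30 - 9:00 = 210 minutes
Angular displacement: 210 x 0.5 = 105 degrees

Final answer: 105 degrees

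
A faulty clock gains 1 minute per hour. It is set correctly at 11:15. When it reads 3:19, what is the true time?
For every 60 true minutes, the faulty clock advances 61 minutes, so 1 faulty-clock minute corresponds to 60/61 true minutes.
From 11:15 to 3:19 on the faulty dial is 244 minutes.
True elapsed: 244 x 60/61 = 240 minutes = 4 hours.
True time: 11:15 + 4 hours = 3:15.

Final answer: 3:15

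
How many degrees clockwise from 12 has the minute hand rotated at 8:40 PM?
The minute hand moves 6 degrees per minute.
At 8:40: 40 x 6 = 240 degrees

Final answer: 240 degrees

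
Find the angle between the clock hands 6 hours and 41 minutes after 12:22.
First find the time 6 hours and 41 minutes after 12:22.
Total minutes: 12 x 60 + 22 + 6 x 60 + 41 = 1143.
1143 mod 720 = 423 minutes = 7:03.
Now compute the angle at 7:03:
Hour hand: 7 x 30 + 3 x 0.5 = 211.5 degrees
Minute hand: 3 x 6 = 18 degrees
Difference: |211.5 - 18| = 193.5 degrees
Smaller angle: 360 - 193.5 = 166.5 degrees

Final answer: 166.5 degrees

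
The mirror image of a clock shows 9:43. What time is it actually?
Reflection across the vertical (12-6) axis maps a hand at angle A degrees to (360 - A) degrees, which sends a reading of T minutes past 12:00 to (720 - T) minutes past 12:00.
Mirror reads 9:43 = 583 minutes past 12:00.
Actual time: (720 - 583) mod 720 = 137 minutes = 2:17.

Final answer: 2:17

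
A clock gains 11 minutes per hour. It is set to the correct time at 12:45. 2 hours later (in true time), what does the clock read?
For every 60 true minutes, the faulty clock advances 60 + 11 = 71 minutes.
True elapsed: 2 hours = 120 minutes.
Faulty clock advances: 120 x 71/60 = 142 minutes (drift: 22 minutes ahead).
Shown time: 12:45 + 142 minutes = 3:07.

Final answer: 3:07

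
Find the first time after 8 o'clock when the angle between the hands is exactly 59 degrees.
At t minutes past 8:00, the hour hand is at 30 x 8 + 0.5t degrees and the minute hand is at 6t degrees.
The smaller angle between them is 59 degrees when |30H - 5.5t| = 59 or |30H - 5.5t| = 301.
With H = 8, solve 30 x 8 - 5.5t = +/- target for each target:
  t = (30 x 8 - 59) / 5.5 = 32.91
  t = (30 x 8 + 59) / 5.5 = 54.36
  t = (30 x 8 - 301) / 5.5 = -11.09 (outside (0, 60))
  t = (30 x 8 + 301) / 5.5 = 98.36 (outside (0, 60))
Valid solutions in (0, 60): {32.91, 54.36} minutes.
The first occurrence is t = 32.91 minutes.
The hands form a 59-degree angle at 32.91 minutes past 8:00.

Final answer: 32.91 minutes past 8:00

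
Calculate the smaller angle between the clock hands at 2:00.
Hour hand position: 2 x 30 + 0 x 0.5 = 60 degrees
Minute hand position: 0 x 6 = 0 degrees
Difference: |60 - 0| = 60 degrees
The angle between the hands is 60 degrees

Final answer: 60 degrees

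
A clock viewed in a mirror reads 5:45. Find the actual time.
Reflection across the vertical (12-6) axis maps a hand at angle A degrees to (360 - A) degrees, which sends a reading of T minutes past 12:00 to (720 - T) minutes past 12:00.
Mirror reads 5:45 = 345 minutes past 12:00.
Actual time: (720 - 345) mod 720 = 375 minutes = 6:15.

Final answer: 6:15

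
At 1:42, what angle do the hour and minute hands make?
Hour hand position: 1 x 30 + 42 x 0.5 = 51 degrees
Minute hand position: 42 x 6 = 252 degrees
Difference: |51 - 252| = 201 degrees
Since 201 > 180, the smaller angle is 360 - 201 = 159 degrees

Final answer: 159 degrees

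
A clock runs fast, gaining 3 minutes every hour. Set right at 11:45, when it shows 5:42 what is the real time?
For every 60 true minutes, the faulty clock advances 63 minutes, so 1 faulty-clock minute corresponds to 60/63 true minutes.
From 11:45 to 5:42 on the faulty dial is 357 minutes.
True elapsed: 357 x 60/63 = 340 minutes = 5 hours and 40 minutes.
True time: 11:45 + 5 hours and 40 minutes = 5:25.

Final answer: 5:25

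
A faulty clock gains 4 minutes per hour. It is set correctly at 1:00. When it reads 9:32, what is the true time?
For every 60 true minutes, the faulty clock advances 64 minutes, so 1 faulty-clock minute corresponds to 60/64 true minutes.
From 1:00 to 9:32 on the faulty dial is 512 minutes.
True elapsed: 512 x 60/64 = 480 minutes = 8 hours.
True time: 1:00 + 8 hours = 9:00.

Final answer: 9:00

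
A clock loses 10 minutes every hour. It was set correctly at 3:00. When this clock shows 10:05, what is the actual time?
For every 60 true minutes, the faulty clock advances 50 minutes, so 1 faulty-clock minute corresponds to 60/50 true minutes.
From 3:00 to 10:05 on the faulty dial is 425 minutes.
True elapsed: 425 x 60/50 = 510 minutes = 8 hours and 30 minutes.
True time: 3:00 + 8 hours and 30 minutes = 11:30.

Final answer: 11:30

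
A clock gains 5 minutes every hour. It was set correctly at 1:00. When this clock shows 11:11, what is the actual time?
For every 60 true minutes, the faulty clock advances 65 minutes, so 1 faulty-clock minute corresponds to 60/65 true minutes.
From 1:00 to 11:11 on the faulty dial is 611 minutes.
True elapsed: 611 x 60/65 = 564 minutes = 9 hours and 24 minutes.
True time: 1:00 + 9 hours and 24 minutes = 10:24.

Final answer: 10:24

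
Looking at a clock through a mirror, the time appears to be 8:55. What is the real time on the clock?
Reflection across the vertical (12-6) axis maps a hand at angle A degrees to (360 - A) degrees, which sends a reading of T minutes past 12:00 to (720 - T) minutes past 12:00.
Mirror reads 8:55 = 535 minutes past 12:00.
Actual time: (720 - 535) mod 720 = 185 minutes = 3:05.

Final answer: 3:05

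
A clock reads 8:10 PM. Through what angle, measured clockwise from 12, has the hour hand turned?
The hour hand moves 30 degrees per hour and 0.5 degrees per minute.
At 8:10: (8) x 30 + 10 x 0.5 = 240 + 5 = 245 degrees

Final answer: 245 degrees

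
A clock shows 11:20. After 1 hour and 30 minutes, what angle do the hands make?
First find the time 1 hour and 30 minutes after 11:20.
Total minutes: 11 x 60 + 20 + 1 x 60 + 30 = 770.
770 mod 720 = 50 minutes = 12:50.
Now compute the angle at 12:50:
Hour hand: 0 x 30 + 50 x 0.5 = 25 degrees
Minute hand: 50 x 6 = 300 degrees
Difference: |25 - 300| = 275 degrees
Smaller angle: 360 - 275 = 85 degrees

Final answer: 85 degrees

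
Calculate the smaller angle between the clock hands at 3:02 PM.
Hour hand position: 3 x 30 + 2 x 0.5 = 91 degrees
Minute hand position: 2 x 6 = 12 degrees
Difference: |91 - 12| = 79 degrees
The angle between the hands is 79 degrees

Final answer: 79 degrees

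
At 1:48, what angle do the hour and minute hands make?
Hour hand position: 1 x 30 + 48 x 0.5 = 54 degrees
Minute hand position: 48 x 6 = 288 degrees
Difference: |54 - 288| = 234 degrees
Since 234 > 180, the smaller angle is 360 - 234 = 126 degrees

Final answer: 126 degrees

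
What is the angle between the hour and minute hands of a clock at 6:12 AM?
Hour hand position: 6 x 30 + 12 x 0.5 = 186 degrees
Minute hand position: 12 x 6 = 72 degrees
Difference: |186 - 72| = 114 degrees
The angle between the hands is 114 degrees

Final answer: 114 degrees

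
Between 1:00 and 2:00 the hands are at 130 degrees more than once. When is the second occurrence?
At t minutes past 1:00, the hour hand is at 30 x 1 + 0.5t degrees and the minute hand is at 6t degrees.
The smaller angle between them is 130 degrees when |30H - 5.5t| = 130 or |30H - 5.5t| = 230.
With H = 1, solve 30 x 1 - 5.5t = +/- target for each target:
  t = (30 x 1 - 130) / 5.5 = -18.18 (outside (0, 60))
  t = (30 x 1 + 130) / 5.5 = 29.09
  t = (30 x 1 - 230) / 5.5 = -36.36 (outside (0, 60))
  t = (30 x 1 + 230) / 5.5 = 47.27
Valid solutions in (0, 60): {29.09, 47.27} minutes.
The second occurrence is t = 47.27 minutes.
The hands form a 130-degree angle at 47.27 minutes past 1:00.

Final answer: 47.27 minutes past 1:00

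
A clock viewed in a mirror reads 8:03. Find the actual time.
Reflection across the vertical (12-6) axis maps a hand at angle A degrees to (360 - A) degrees, which sends a reading of T minutes past 12:00 to (720 - T) minutes past 12:00.
Mirror reads 8:03 = 483 minutes past 12:00.
Actual time: (720 - 483) mod 720 = 237 minutes = 3:57.

Final answer: 3:57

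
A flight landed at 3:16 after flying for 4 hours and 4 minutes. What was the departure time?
Starting time: 3:16 = 196 total minutes past 12:00
Subtracting: 4 hours and 4 minutes = 244 minutes
196 - 244 = -48 (negative, add 12 hours = 720) = 672 minutes
= 11 hours and 12 minutes past 12:00 = 11:12

Final answer: 11:12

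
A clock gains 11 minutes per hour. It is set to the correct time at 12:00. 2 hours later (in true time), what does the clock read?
For every 60 true minutes, the faulty clock advances 60 + 11 = 71 minutes.
True elapsed: 2 hours = 120 minutes.
Faulty clock advances: 120 x 71/60 = 142 minutes (drift: 22 minutes ahead).
Shown time: 12:00 + 142 minutes = 2:22.

Final answer: 2:22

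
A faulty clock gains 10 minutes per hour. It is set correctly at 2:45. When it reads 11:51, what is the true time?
For every 60 true minutes, the faulty clock advances 70 minutes, so 1 faulty-clock minute corresponds to 60/70 true minutes.
From 2:45 to 11:51 on the faulty dial is 546 minutes.
True elapsed: 546 x 60/70 = 468 minutes = 7 hours and 48 minutes.
True time: 2:45 + 7 hours and 48 minutes = 10:33.

Final answer: 10:33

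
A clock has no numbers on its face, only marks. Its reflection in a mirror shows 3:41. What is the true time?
Reflection across the vertical (12-6) axis maps a hand at angle A degrees to (360 - A) degrees, which sends a reading of T minutes past 12:00 to (720 - T) minutes past 12:00.
Mirror reads 3:41 = 221 minutes past 12:00.
Actual time: (720 - 221) mod 720 = 499 minutes = 8:19.

Final answer: 8:19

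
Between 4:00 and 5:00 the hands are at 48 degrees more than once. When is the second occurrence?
At t minutes past 4:00, the hour hand is at 30 x 4 + 0.5t degrees and the minute hand is at 6t degrees.
The smaller angle between them is 48 degrees when |30H - 5.5t| = 48 or |30H - 5.5t| = 312.
With H = 4, solve 30 x 4 - 5.5t = +/- target for each target:
  t = (30 x 4 - 48) / 5.5 = 13.09
  t = (30 x 4 + 48) / 5.5 = 30.55
  t = (30 x 4 - 312) / 5.5 = -34.91 (outside (0, 60))
  t = (30 x 4 + 312) / 5.5 = 78.55 (outside (0, 60))
Valid solutions in (0, 60): {13.09, 30.55} minutes.
The second occurrence is t = 30.55 minutes.
The hands form a 48-degree angle at 30.55 minutes past 4:00.

Final answer: 30.55 minutes past 4:00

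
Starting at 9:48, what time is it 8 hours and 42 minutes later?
Starting time: 9:48
Adding 42 minutes to 48 minutes: 48 + 42 = 90 minutes = 1 hour and 30 minutes
Adding 8 hours: 9 + 8 + 1 (carry) = 18 - 12 = 6
Final time: 6:30

Final answer: 6:30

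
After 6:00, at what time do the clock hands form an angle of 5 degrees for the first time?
At t minutes past 6:00, the hour hand is at 30 x 6 + 0.5t degrees and the minute hand is at 6t degrees.
The smaller angle between them is 5 degrees when |30H - 5.5t| = 5 or |30H - 5.5t| = 355.
With H = 6, solve 30 x 6 - 5.5t = +/- target for each target:
  t = (30 x 6 - 5) / 5.5 = 31.82
  t = (30 x 6 + 5) / 5.5 = 33.64
  t = (30 x 6 - 355) / 5.5 = -31.82 (outside (0, 60))
  t = (30 x 6 + 355) / 5.5 = 97.27 (outside (0, 60))
Valid solutions in (0, 60): {31.82, 33.64} minutes.
The first occurrence is t = 31.82 minutes.
The hands form a 5-degree angle at 31.82 minutes past 6:00.

Final answer: 31.82 minutes past 6:00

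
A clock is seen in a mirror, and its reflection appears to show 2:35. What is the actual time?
Reflection across the vertical (12-6) axis maps a hand at angle A degrees to (360 - A) degrees, which sends a reading of T minutes past 12:00 to (720 - T) minutes past 12:00.
Mirror reads 2:35 = 155 minutes past 12:00.
Actual time: (720 - 155) mod 720 = 565 minutes = 9:25.

Final answer: 9:25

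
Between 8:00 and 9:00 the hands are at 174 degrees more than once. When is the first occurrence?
At t minutes past 8:00, the hour hand is at 30 x 8 + 0.5t degrees and the minute hand is at 6t degrees.
The smaller angle between them is 174 degrees when |30H - 5.5t| = 174 or |30H - 5.5t| = 186.
With H = 8, solve 30 x 8 - 5.5t = +/- target for each target:
  t = (30 x 8 - 174) / 5.5 = 12
  t = (30 x 8 + 174) / 5.5 = 75.27 (outside (0, 60))
  t = (30 x 8 - 186) / 5.5 = 9.82
  t = (30 x 8 + 186) / 5.5 = 77.45 (outside (0, 60))
Valid solutions in (0, 60): {9.82, 12} minutes.
The first occurrence is t = 9.82 minutes.
The hands form a 174-degree angle at 9.82 minutes past 8:00.

Final answer: 9.82 minutes past 8:00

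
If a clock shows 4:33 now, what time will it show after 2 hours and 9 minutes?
Starting time: 4:33
Adding 9 minutes to 33 minutes: 33 + 9 = 42 minutes
Adding 2 hours: 4 + 2 = 6
Final time: 6:42

Final answer: 6:42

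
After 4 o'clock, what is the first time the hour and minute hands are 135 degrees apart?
At t minutes past 4:00, the hour hand is at 30 x 4 + 0.5t degrees and the minute hand is at 6t degrees.
The smaller angle between them is 135 degrees when |30H - 5.5t| = 135 or |30H - 5.5t| = 225.
With H = 4, solve 30 x 4 - 5.5t = +/- target for each target:
  t = (30 x 4 - 135) / 5.5 = -2.73 (outside (0, 60))
  t = (30 x 4 + 135) / 5.5 = 46.36
  t = (30 x 4 - 225) / 5.5 = -19.09 (outside (0, 60))
  t = (30 x 4 + 225) / 5.5 = 62.73 (outside (0, 60))
Valid solutions in (0, 60): {46.36} minutes.
The first occurrence is t = 46.36 minutes.
The hands form a 135-degree angle at 46.36 minutes past 4:00.

Final answer: 46.36 minutes past 4:00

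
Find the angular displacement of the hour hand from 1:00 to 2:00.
The hour hand moves 0.5 degrees per minute.
Time elapsed: 2:00 - 1:00 = 60 minutes
Angular displacement: 60 x 0.5 = 30 degrees

Final answer: 30 degrees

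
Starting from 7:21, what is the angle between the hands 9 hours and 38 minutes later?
First find the time 9 hours and 38 minutes after 7:21.
Total minutes: 7 x 60 + 21 + 9 x 60 + 38 = 1019.
1019 mod 720 = 299 minutes = 4:59.
Now compute the angle at 4:59:
Hour hand: 4 x 30 + 59 x 0.5 = 149.5 degrees
Minute hand: 59 x 6 = 354 degrees
Difference: |149.5 - 354| = 204.5 degrees
Smaller angle: 360 - 204.5 = 155.5 degrees

Final answer: 155.5 degrees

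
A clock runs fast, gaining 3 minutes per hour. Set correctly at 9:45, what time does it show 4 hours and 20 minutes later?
For every 60 true minutes, the faulty clock advances 60 + 3 = 63 minutes.
True elapsed: 4 hours and 20 minutes = 260 minutes.
Faulty clock advances: 260 x 63/60 = 273 minutes (drift: 13 minutes ahead).
Shown time: 9:45 + 273 minutes = 2:18.

Final answer: 2:18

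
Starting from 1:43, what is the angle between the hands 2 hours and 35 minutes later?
First find the time 2 hours and 35 minutes after 1:43.
Total minutes: 1 x 60 + 43 + 2 x 60 + 35 = 258.
258 mod 720 = 258 minutes = 4:18.
Now compute the angle at 4:18:
Hour hand: 4 x 30 + 18 x 0.5 = 129 degrees
Minute hand: 18 x 6 = 108 degrees
Difference: |129 - 108| = 21 degrees
The angle is 21 degrees

Final answer: 21 degrees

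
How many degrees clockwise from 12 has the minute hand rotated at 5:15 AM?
The minute hand moves 6 degrees per minute.
At 5:15: 15 x 6 = 90 degrees

Final answer: 90 degrees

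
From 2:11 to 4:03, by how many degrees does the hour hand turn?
The hour hand moves 0.5 degrees per minute.
Time elapsed: 4:03 - 2:11 = 112 minutes
Angular displacement: 112 x 0.5 = 56 degrees

Final answer: 56 degrees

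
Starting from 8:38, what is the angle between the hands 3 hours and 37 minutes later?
First find the time 3 hours and 37 minutes after 8:38.
Total minutes: 8 x 60 + 38 + 3 x 60 + 37 = 735.
735 mod 720 = 15 minutes = 12:15.
Now compute the angle at 12:15:
Hour hand: 0 x 30 + 15 x 0.5 = 7.5 degrees
Minute hand: 15 x 6 = 90 degrees
Difference: |7.5 - 90| = 82.5 degrees
The angle is 82.5 degrees

Final answer: 82.5 degrees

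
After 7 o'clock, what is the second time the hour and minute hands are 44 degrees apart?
At t minutes past 7:00, the hour hand is at 30 x 7 + 0.5t degrees and the minute hand is at 6t degrees.
The smaller angle between them is 44 degrees when |30H - 5.5t| = 44 or |30H - 5.5t| = 316.
With H = 7, solve 30 x 7 - 5.5t = +/- target for each target:
  t = (30 x 7 - 44) / 5.5 = 30.18
  t = (30 x 7 + 44) / 5.5 = 46.18
  t = (30 x 7 - 316) / 5.5 = -19.27 (outside (0, 60))
  t = (30 x 7 + 316) / 5.5 = 95.64 (outside (0, 60))
Valid solutions in (0, 60): {30.18, 46.18} minutes.
The second occurrence is t = 46.18 minutes.
The hands form a 44-degree angle at 46.18 minutes past 7:00.

Final answer: 46.18 minutes past 7:00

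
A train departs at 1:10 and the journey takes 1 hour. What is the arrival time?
Starting time: 1:10
Adding 0 minutes to 10 minutes: 10 + 0 = 10 minutes
Adding 1 hour: 1 + 1 = 2
Final time: 2:10

Final answer: 2:10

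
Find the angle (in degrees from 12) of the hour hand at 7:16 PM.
The hour hand moves 30 degrees per hour and 0.5 degrees per minute.
At 7:16: (7) x 30 + 16 x 0.5 = 210 + 8 = 218 degrees

Final answer: 218 degrees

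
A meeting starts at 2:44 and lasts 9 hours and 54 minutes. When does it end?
Starting time: 2:44
Adding 54 minutes to 44 minutes: 44 + 54 = 98 minutes = 1 hour and 38 minutes
Adding 9 hours: 2 + 9 + 1 (carry) = 12
Final time: 12:38

Final answer: 12:38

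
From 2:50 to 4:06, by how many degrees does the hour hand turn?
The hour hand moves 0.5 degrees per minute.
Time elapsed: 4:06 - 2:50 = 76 minutes
Angular displacement: 76 x 0.5 = 38 degrees

Final answer: 38 degrees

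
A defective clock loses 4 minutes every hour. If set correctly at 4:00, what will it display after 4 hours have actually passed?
For every 60 true minutes, the faulty clock advances 60 - 4 = 56 minutes.
True elapsed: 4 hours = 240 minutes.
Faulty clock advances: 240 x 56/60 = 224 minutes (drift: 16 minutes behind).
Shown time: 4:00 + 224 minutes = 7:44.

Final answer: 7:44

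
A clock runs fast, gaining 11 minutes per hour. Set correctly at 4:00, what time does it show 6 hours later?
For every 60 true minutes, the faulty clock advances 60 + 11 = 71 minutes.
True elapsed: 6 hours = 360 minutes.
Faulty clock advances: 360 x 71/60 = 426 minutes (drift: 66 minutes ahead).
Shown time: 4:00 + 426 minutes = 11:06.

Final answer: 11:06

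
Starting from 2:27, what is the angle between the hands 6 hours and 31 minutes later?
First find the time 6 hours and 31 minutes after 2:27.
Total minutes: 2 x 60 + 27 + 6 x 60 + 31 = 538.
538 mod 720 = 538 minutes = 8:58.
Now compute the angle at 8:58:
Hour hand: 8 x 30 + 58 x 0.5 = 269 degrees
Minute hand: 58 x 6 = 348 degrees
Difference: |269 - 348| = 79 degrees
The angle is 79 degrees

Final answer: 79 degrees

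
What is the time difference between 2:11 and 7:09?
From 2:11 to 7:09:
(7 x 60 + 9) - (2 x 60 + 11) = 429 - 131 = 298 minutes
= 4 hours and 58 minutes

Final answer: 4 hours and 58 minutes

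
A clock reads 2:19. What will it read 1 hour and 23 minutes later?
Starting time: 2:19
Adding 23 minutes to 19 minutes: 19 + 23 = 42 minutes
Adding 1 hour: 2 + 1 = 3
Final time: 3:42

Final answer: 3:42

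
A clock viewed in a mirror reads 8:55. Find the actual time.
Reflection across the vertical (12-6) axis maps a hand at angle A degrees to (360 - A) degrees, which sends a reading of T minutes past 12:00 to (720 - T) minutes past 12:00.
Mirror reads 8:55 = 535 minutes past 12:00.
Actual time: (720 - 535) mod 720 = 185 minutes = 3:05.

Final answer: 3:05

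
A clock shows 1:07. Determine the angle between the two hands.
Hour hand position: 1 x 30 + 7 x 0.5 = 33.5 degrees
Minute hand position: 7 x 6 = 42 degrees
Difference: |33.5 - 42| = 8.5 degrees
The angle between the hands is 8.5 degrees

Final answer: 8.5 degrees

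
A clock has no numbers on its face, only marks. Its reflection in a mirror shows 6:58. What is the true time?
Reflection across the vertical (12-6) axis maps a hand at angle A degrees to (360 - A) degrees, which sends a reading of T minutes past 12:00 to (720 - T) minutes past 12:00.
Mirror reads 6:58 = 418 minutes past 12:00.
Actual time: (720 - 418) mod 720 = 302 minutes = 5:02.

Final answer: 5:02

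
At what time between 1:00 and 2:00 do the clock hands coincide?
The minute hand gains 5.5 degrees per minute on the hour hand.
At 1:00, the hour hand is at 30 degrees and the minute hand is at 0 degrees.
The gap is 30 degrees. Time to close: 30/5.5 = 60 x 1/11 = 5.45 minutes.
The hands overlap at 5.45 minutes past 1:00.

Final answer: 5.45 minutes past 1:00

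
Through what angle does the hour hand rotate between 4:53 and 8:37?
The hour hand moves 0.5 degrees per minute.
Time elapsed: 8:37 - 4:53 = 224 minutes
Angular displacement: 224 x 0.5 = 112 degrees

Final answer: 112 degrees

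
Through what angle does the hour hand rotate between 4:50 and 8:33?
The hour hand moves 0.5 degrees per minute.
Time elapsed: 8:33 - 4:50 = 223 minutes
Angular displacement: 223 x 0.5 = 111.5 degrees

Final answer: 111.5 degrees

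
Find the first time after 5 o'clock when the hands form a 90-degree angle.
At t minutes past 5:00, the hour hand is at 30 x 5 + 0.5t degrees and the minute hand is at 6t degrees.
The smaller angle between them is 90 degrees when |30H - 5.5t| = 90 or |30H - 5.5t| = 270.
With H = 5, solve 30 x 5 - 5.5t = +/- target for each target:
  t = (30 x 5 - 90) / 5.5 = 10.91
  t = (30 x 5 + 90) / 5.5 = 43.64
  t = (30 x 5 - 270) / 5.5 = -21.82 (outside (0, 60))
  t = (30 x 5 + 270) / 5.5 = 76.36 (outside (0, 60))
Valid solutions in (0, 60): {10.91, 43.64} minutes.
First occurrence: t = 10.91 minutes.
The hands are at right angles at 10.91 minutes past 5:00.

Final answer: 10.91 minutes past 5:00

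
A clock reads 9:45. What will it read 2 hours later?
Starting time: 9:45
Adding 0 minutes to 45 minutes: 45 + 0 = 45 minutes
Adding 2 hours: 9 + 2 = 11
Final time: 11:45

Final answer: 11:45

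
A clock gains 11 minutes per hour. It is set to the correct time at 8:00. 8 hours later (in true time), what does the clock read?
For every 60 true minutes, the faulty clock advances 60 + 11 = 71 minutes.
True elapsed: 8 hours = 480 minutes.
Faulty clock advances: 480 x 71/60 = 568 minutes (drift: 88 minutes ahead).
Shown time: 8:00 + 568 minutes = 5:28.

Final answer: 5:28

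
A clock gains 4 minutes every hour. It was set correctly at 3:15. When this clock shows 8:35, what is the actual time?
For every 60 true minutes, the faulty clock advances 64 minutes, so 1 faulty-clock minute corresponds to 60/64 true minutes.
From 3:15 to 8:35 on the faulty dial is 320 minutes.
True elapsed: 320 x 60/64 = 300 minutes = 5 hours.
True time: 3:15 + 5 hours = 8:15.

Final answer: 8:15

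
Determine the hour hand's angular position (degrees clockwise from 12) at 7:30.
The hour hand moves 30 degrees per hour and 0.5 degrees per minute.
At 7:30: (7) x 30 + 30 x 0.5 = 210 + 15 = 225 degrees

Final answer: 225 degrees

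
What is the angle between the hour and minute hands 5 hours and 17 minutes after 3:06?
First find the time 5 hours and 17 minutes after 3:06.
Total minutes: 3 x 60 + 6 + 5 x 60 + 17 = 503.
503 mod 720 = 503 minutes = 8:23.
Now compute the angle at 8:23:
Hour hand: 8 x 30 + 23 x 0.5 = 251.5 degrees
Minute hand: 23 x 6 = 138 degrees
Difference: |251.5 - 138| = 113.5 degrees
The angle is 113.5 degrees

Final answer: 113.5 degrees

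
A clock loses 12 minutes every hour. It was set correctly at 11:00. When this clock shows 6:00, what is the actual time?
For every 60 true minutes, the faulty clock advances 48 minutes, so 1 faulty-clock minute corresponds to 60/48 true minutes.
From 11:00 to 6:00 on the faulty dial is 420 minutes.
True elapsed: 420 x 60/48 = 525 minutes = 8 hours and 45 minutes.
True time: 11:00 + 8 hours and 45 minutes = 7:45.

Final answer: 7:45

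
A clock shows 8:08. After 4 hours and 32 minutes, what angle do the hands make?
First find the time 4 hours and 32 minutes after 8:08.
Total minutes: 8 x 60 + 8 + 4 x 60 + 32 = 760.
760 mod 720 = 40 minutes = 12:40.
Now compute the angle at 12:40:
Hour hand: 0 x 30 + 40 x 0.5 = 20 degrees
Minute hand: 40 x 6 = 240 degrees
Difference: |20 - 240| = 220 degrees
Smaller angle: 360 - 220 = 140 degrees

Final answer: 140 degrees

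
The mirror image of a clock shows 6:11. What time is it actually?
Reflection across the vertical (12-6) axis maps a hand at angle A degrees to (360 - A) degrees, which sends a reading of T minutes past 12:00 to (720 - T) minutes past 12:00.
Mirror reads 6:11 = 371 minutes past 12:00.
Actual time: (720 - 371) mod 720 = 349 minutes = 5:49.

Final answer: 5:49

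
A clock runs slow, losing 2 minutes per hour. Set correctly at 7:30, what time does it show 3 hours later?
For every 60 true minutes, the faulty clock advances 60 - 2 = 58 minutes.
True elapsed: 3 hours = 180 minutes.
Faulty clock advances: 180 x 58/60 = 174 minutes (drift: 6 minutes behind).
Shown time: 7:30 + 174 minutes = 10:24.

Final answer: 10:24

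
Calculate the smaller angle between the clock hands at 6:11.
Hour hand position: 6 x 30 + 11 x 0.5 = 185.5 degrees
Minute hand position: 11 x 6 = 66 degrees
Difference: |185.5 - 66| = 119.5 degrees
The angle between the hands is 119.5 degrees

Final answer: 119.5 degrees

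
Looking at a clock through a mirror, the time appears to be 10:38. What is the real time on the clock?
Reflection across the vertical (12-6) axis maps a hand at angle A degrees to (360 - A) degrees, which sends a reading of T minutes past 12:00 to (720 - T) minutes past 12:00.
Mirror reads 10:38 = 638 minutes past 12:00.
Actual time: (720 - 638) mod 720 = 82 minutes = 1:22.

Final answer: 1:22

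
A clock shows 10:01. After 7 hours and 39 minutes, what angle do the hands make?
First find the time 7 hours and 39 minutes after 10:01.
Total minutes: 10 x 60 + 1 + 7 x 60 + 39 = 1060.
1060 mod 720 = 340 minutes = 5:40.
Now compute the angle at 5:40:
Hour hand: 5 x 30 + 40 x 0.5 = 170 degrees
Minute hand: 40 x 6 = 240 degrees
Difference: |170 - 240| = 70 degrees
The angle is 70 degrees

Final answer: 70 degrees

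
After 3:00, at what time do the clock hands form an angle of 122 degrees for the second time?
At t minutes past 3:00, the hour hand is at 30 x 3 + 0.5t degrees and the minute hand is at 6t degrees.
The smaller angle between them is 122 degrees when |30H - 5.5t| = 122 or |30H - 5.5t| = 238.
With H = 3, solve 30 x 3 - 5.5t = +/- target for each target:
  t = (30 x 3 - 122) / 5.5 = -5.82 (outside (0, 60))
  t = (30 x 3 + 122) / 5.5 = 38.55
  t = (30 x 3 - 238) / 5.5 = -26.91 (outside (0, 60))
  t = (30 x 3 + 238) / 5.5 = 59.64
Valid solutions in (0, 60): {38.55, 59.64} minutes.
The second occurrence is t = 59.64 minutes.
The hands form a 122-degree angle at 59.64 minutes past 3:00.

Final answer: 59.64 minutes past 3:00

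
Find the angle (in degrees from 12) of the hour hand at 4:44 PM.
The hour hand moves 30 degrees per hour and 0.5 degrees per minute.
At 4:44: (4) x 30 + 44 x 0.5 = 120 + 22 = 142 degrees

Final answer: 142 degrees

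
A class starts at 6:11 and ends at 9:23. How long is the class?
From 6:11 to 9:23:
(9 x 60 + 23) - (6 x 60 + 11) = 563 - 371 = 192 minutes
= 3 hours and 12 minutes

Final answer: 3 hours and 12 minutes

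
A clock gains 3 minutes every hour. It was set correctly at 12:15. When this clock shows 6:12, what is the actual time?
For every 60 true minutes, the faulty clock advances 63 minutes, so 1 faulty-clock minute corresponds to 60/63 true minutes.
From 12:15 to 6:12 on the faulty dial is 357 minutes.
True elapsed: 357 x 60/63 = 340 minutes = 5 hours and 40 minutes.
True time: 12:15 + 5 hours and 40 minutes = 5:55.

Final answer: 5:55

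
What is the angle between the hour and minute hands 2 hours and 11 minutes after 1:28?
First find the time 2 hours and 11 minutes after 1:28.
Total minutes: 1 x 60 + 28 + 2 x 60 + 11 = 219.
219 mod 720 = 219 minutes = 3:39.
Now compute the angle at 3:39:
Hour hand: 3 x 30 + 39 x 0.5 = 109.5 degrees
Minute hand: 39 x 6 = 234 degrees
Difference: |109.5 - 234| = 124.5 degrees
The angle is 124.5 degrees

Final answer: 124.5 degrees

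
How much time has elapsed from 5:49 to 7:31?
From 5:49 to 7:31:
(7 x 60 + 31) - (5 x 60 + 49) = 451 - 349 = 102 minutes
= 1 hour and 42 minutes

Final answer: 1 hour and 42 minutes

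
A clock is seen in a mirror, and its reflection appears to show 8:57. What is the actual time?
Reflection across the vertical (12-6) axis maps a hand at angle A degrees to (360 - A) degrees, which sends a reading of T minutes past 12:00 to (720 - T) minutes past 12:00.
Mirror reads 8:57 = 537 minutes past 12:00.
Actual time: (720 - 537) mod 720 = 183 minutes = 3:03.

Final answer: 3:03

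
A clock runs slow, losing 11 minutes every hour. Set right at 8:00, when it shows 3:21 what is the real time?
For every 60 true minutes, the faulty clock advances 49 minutes, so 1 faulty-clock minute corresponds to 60/49 true minutes.
From 8:00 to 3:21 on the faulty dial is 441 minutes.
True elapsed: 441 x 60/49 = 540 minutes = 9 hours.
True time: 8:00 + 9 hours = 5:00.

Final answer: 5:00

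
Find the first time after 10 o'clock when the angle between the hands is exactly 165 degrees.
At t minutes past 10:00, the hour hand is at 30 x 10 + 0.5t degrees and the minute hand is at 6t degrees.
The smaller angle between them is 165 degrees when |30H - 5.5t| = 165 or |30H - 5.5t| = 195.
With H = 10, solve 30 x 10 - 5.5t = +/- target for each target:
  t = (30 x 10 - 165) / 5.5 = 24.55
  t = (30 x 10 + 165) / 5.5 = 84.55 (outside (0, 60))
  t = (30 x 10 - 195) / 5.5 = 19.09
  t = (30 x 10 + 195) / 5.5 = 90 (outside (0, 60))
Valid solutions in (0, 60): {19.09, 24.55} minutes.
The first occurrence is t = 19.09 minutes.
The hands form a 165-degree angle at 19.09 minutes past 10:00.

Final answer: 19.09 minutes past 10:00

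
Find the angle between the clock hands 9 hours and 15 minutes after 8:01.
First find the time 9 hours and 15 minutes after 8:01.
Total minutes: 8 x 60 + 1 + 9 x 60 + 15 = 1036.
1036 mod 720 = 316 minutes = 5:16.
Now compute the angle at 5:16:
Hour hand: 5 x 30 + 16 x 0.5 = 158 degrees
Minute hand: 16 x 6 = 96 degrees
Difference: |158 - 96| = 62 degrees
The angle is 62 degrees

Final answer: 62 degrees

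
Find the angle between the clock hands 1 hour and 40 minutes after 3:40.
First find the time 1 hour and 40 minutes after 3:40.
Total minutes: 3 x 60 + 40 + 1 x 60 + 40 = 320.
320 mod 720 = 320 minutes = 5:20.
Now compute the angle at 5:20:
Hour hand: 5 x 30 + 20 x 0.5 = 160 degrees
Minute hand: 20 x 6 = 120 degrees
Difference: |160 - 120| = 40 degrees
The angle is 40 degrees

Final answer: 40 degrees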